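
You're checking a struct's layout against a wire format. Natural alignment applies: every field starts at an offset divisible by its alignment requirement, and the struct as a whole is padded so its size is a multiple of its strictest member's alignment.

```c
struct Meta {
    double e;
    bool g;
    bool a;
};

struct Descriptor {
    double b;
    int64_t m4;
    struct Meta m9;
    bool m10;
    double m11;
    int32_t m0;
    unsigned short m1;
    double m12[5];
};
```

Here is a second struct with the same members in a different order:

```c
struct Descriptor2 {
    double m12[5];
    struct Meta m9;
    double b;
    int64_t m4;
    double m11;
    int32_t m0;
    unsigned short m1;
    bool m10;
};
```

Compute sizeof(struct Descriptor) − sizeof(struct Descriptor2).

8

Meta: 0..8  e  (8B, 8-aligned); 8..9  g  (1B, 1-aligned); 9..10  a  (1B, 1-aligned); 10..16  -- tail padding (6B); sizeof = 16, alignof = 8
0..8  b  (8B, 8-aligned)
8..16  m4  (8B, 8-aligned)
16..32  m9  (16B, 8-aligned)
32..33  m10  (1B, 1-aligned)
33..40  -- padding (7B)
40..48  m11  (8B, 8-aligned)
48..52  m0  (4B, 4-aligned)
52..54  m1  (2B, 2-aligned)
54..56  -- padding (2B)
56..96  m12  (40B, 8-aligned)
sizeof = 96, alignof = 8
— Descriptor2 —
0..40  m12  (40B, 8-aligned)
40..56  m9  (16B, 8-aligned)
56..64  b  (8B, 8-aligned)
64..72  m4  (8B, 8-aligned)
72..80  m11  (8B, 8-aligned)
80..84  m0  (4B, 4-aligned)
84..86  m1  (2B, 2-aligned)
86..87  m10  (1B, 1-aligned)
87..88  -- tail padding (1B)
sizeof = 88, alignof = 8
96 − 88 = 8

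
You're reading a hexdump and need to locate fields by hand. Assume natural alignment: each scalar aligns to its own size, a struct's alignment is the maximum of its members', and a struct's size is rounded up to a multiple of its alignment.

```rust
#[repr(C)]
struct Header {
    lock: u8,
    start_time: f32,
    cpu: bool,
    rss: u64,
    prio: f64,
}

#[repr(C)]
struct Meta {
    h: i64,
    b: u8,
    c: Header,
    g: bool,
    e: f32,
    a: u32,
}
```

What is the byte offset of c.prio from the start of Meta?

40

Header: lock at 0 (size 1, align 1) → ends 1; pad 3 to align 4 for start_time; start_time at 4 (size 4, align 4) → ends 8; cpu at 8 (size 1, align 1) → ends 9; pad 7 to align 8 for rss; rss at 16 (size 8, align 8) → ends 24; prio at 24 (size 8, align 8) → ends 32; total 32 bytes, alignment 8
h at 0 (size 8, align 8) → ends 8
b at 8 (size 1, align 1) → ends 9
pad 7 to align 8 for c
c at 16 (size 32, align 8) → ends 48
within Header: prio at 24
16 + 24 = 40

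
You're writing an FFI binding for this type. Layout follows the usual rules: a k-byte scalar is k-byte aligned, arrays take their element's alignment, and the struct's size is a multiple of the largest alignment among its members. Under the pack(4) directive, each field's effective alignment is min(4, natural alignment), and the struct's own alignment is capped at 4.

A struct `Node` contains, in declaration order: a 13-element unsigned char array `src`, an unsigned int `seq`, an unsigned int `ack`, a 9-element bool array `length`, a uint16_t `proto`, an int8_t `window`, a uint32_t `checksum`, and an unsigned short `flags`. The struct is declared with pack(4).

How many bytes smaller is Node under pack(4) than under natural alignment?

0

natural layout:
  src at 0 (size 13, align 1) → ends 13
  pad 3 to align 4 for seq
  seq at 16 (size 4, align 4) → ends 20
  ack at 20 (size 4, align 4) → ends 24
  length at 24 (size 9, align 1) → ends 33
  pad 1 to align 2 for proto
  proto at 34 (size 2, align 2) → ends 36
  window at 36 (size 1, align 1) → ends 37
  pad 3 to align 4 for checksum
  checksum at 40 (size 4, align 4) → ends 44
  flags at 44 (size 2, align 2) → ends 46
  tail pad 2 to reach multiple of 4
  total 48 bytes, alignment 4
packed(4) layout:
  src at 0 (size 13, align 1) → ends 13
  pad 3 to align 4 for seq
  seq at 16 (size 4, align 4) → ends 20
  ack at 20 (size 4, align 4) → ends 24
  length at 24 (size 9, align 1) → ends 33
  pad 1 to align 2 for proto
  proto at 34 (size 2, align 2) → ends 36
  window at 36 (size 1, align 1) → ends 37
  pad 3 to align 4 for checksum
  checksum at 40 (size 4, align 4) → ends 44
  flags at 44 (size 2, align 2) → ends 46
  tail pad 2 to reach multiple of 4
  total 48 bytes, alignment 4
48 − 48 = 0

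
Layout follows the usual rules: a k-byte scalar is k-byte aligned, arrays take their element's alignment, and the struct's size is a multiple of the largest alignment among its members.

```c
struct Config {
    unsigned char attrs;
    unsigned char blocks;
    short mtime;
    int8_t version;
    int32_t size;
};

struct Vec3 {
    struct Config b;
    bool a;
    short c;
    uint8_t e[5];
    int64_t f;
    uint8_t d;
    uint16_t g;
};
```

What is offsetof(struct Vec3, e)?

Config: attrs at 0 (size 1, align 1) → ends 1; blocks at 1 (size 1, align 1) → ends 2; mtime at 2 (size 2, align 2) → ends 4; version at 4 (size 1, align 1) → ends 5; pad 3 to align 4 for size; size at 8 (size 4, align 4) → ends 12; total 12 bytes, alignment 4
b at 0 (size 12, align 4) → ends 12
a at 12 (size 1, align 1) → ends 13
pad 1 to align 2 for c
c at 14 (size 2, align 2) → ends 16
e at 16 (size 5, align 1) → ends 21

16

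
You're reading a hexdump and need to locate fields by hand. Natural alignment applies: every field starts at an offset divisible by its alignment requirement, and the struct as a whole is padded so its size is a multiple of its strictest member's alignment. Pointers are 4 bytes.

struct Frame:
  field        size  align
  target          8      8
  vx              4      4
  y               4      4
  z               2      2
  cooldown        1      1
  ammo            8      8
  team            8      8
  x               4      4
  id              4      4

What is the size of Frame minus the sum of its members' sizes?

5

@0: target [8B, align 8] → 8
@8: vx [4B, align 4] → 12
@12: y [4B, align 4] → 16
@16: z [2B, align 2] → 18
@18: cooldown [1B, align 1] → 19
+5 pad (align 8)
@24: ammo [8B, align 8] → 32
@32: team [8B, align 8] → 40
@40: x [4B, align 4] → 44
@44: id [4B, align 4] → 48
size 48, align 8
data bytes 43, size 48 → padding 5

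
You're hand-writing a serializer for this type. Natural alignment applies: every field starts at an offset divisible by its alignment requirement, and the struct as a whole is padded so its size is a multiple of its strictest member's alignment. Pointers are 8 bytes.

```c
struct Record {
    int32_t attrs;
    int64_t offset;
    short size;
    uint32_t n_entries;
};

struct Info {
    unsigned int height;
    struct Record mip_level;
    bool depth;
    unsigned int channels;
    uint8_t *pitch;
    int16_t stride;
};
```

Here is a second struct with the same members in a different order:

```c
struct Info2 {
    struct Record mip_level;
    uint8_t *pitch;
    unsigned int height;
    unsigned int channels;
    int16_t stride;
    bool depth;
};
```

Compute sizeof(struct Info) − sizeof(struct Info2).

Record: 0..4  attrs  (4B, 4-aligned); 4..8  -- padding (4B); 8..16  offset  (8B, 8-aligned); 16..18  size  (2B, 2-aligned); 18..20  -- padding (2B); 20..24  n_entries  (4B, 4-aligned); sizeof = 24, alignof = 8
0..4  height  (4B, 4-aligned)
4..8  -- padding (4B)
8..32  mip_level  (24B, 8-aligned)
32..33  depth  (1B, 1-aligned)
33..36  -- padding (3B)
36..40  channels  (4B, 4-aligned)
40..48  pitch  (8B, 8-aligned)
48..50  stride  (2B, 2-aligned)
50..56  -- tail padding (6B)
sizeof = 56, alignof = 8
— Info2 —
0..24  mip_level  (24B, 8-aligned)
24..32  pitch  (8B, 8-aligned)
32..36  height  (4B, 4-aligned)
36..40  channels  (4B, 4-aligned)
40..42  stride  (2B, 2-aligned)
42..43  depth  (1B, 1-aligned)
43..48  -- tail padding (5B)
sizeof = 48, alignof = 8
56 − 48 = 8

8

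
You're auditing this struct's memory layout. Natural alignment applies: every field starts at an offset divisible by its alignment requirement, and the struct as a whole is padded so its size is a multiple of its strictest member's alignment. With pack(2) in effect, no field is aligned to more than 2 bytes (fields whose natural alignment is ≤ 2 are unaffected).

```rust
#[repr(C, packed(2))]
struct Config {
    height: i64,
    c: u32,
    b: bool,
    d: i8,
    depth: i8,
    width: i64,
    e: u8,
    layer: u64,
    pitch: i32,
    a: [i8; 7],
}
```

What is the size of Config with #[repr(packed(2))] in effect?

46

height at 0 (size 8, align 2) → ends 8
c at 8 (size 4, align 2) → ends 12
b at 12 (size 1, align 1) → ends 13
d at 13 (size 1, align 1) → ends 14
depth at 14 (size 1, align 1) → ends 15
pad 1 to align 2 for width
width at 16 (size 8, align 2) → ends 24
e at 24 (size 1, align 1) → ends 25
pad 1 to align 2 for layer
layer at 26 (size 8, align 2) → ends 34
pitch at 34 (size 4, align 2) → ends 38
a at 38 (size 7, align 1) → ends 45
tail pad 1 to reach multiple of 2
total 46 bytes, alignment 2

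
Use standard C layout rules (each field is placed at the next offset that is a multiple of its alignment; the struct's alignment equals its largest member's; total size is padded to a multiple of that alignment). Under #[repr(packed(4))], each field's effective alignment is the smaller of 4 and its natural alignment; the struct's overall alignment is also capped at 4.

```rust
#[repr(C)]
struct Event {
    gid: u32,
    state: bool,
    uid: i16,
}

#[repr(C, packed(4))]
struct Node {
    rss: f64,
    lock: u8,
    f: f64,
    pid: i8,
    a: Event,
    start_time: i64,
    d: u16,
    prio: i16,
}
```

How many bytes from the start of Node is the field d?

40

Event: @0: gid [4B, align 4] → 4; @4: state [1B, align 1] → 5; +1 pad (align 2); @6: uid [2B, align 2] → 8; size 8, align 4
@0: rss [8B, align 4] → 8
@8: lock [1B, align 1] → 9
+3 pad (align 4)
@12: f [8B, align 4] → 20
@20: pid [1B, align 1] → 21
+3 pad (align 4)
@24: a [8B, align 4] → 32
@32: start_time [8B, align 4] → 40
@40: d [2B, align 2] → 42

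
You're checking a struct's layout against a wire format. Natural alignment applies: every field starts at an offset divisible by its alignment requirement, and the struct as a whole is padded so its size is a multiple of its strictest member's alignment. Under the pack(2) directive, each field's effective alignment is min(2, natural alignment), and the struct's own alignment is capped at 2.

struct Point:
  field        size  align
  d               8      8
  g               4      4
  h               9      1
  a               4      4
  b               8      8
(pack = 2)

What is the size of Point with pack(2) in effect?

34

0..8  d  (8B, 2-aligned)
8..12  g  (4B, 2-aligned)
12..21  h  (9B, 1-aligned)
21..22  -- padding (1B)
22..26  a  (4B, 2-aligned)
26..34  b  (8B, 2-aligned)
sizeof = 34, alignof = 2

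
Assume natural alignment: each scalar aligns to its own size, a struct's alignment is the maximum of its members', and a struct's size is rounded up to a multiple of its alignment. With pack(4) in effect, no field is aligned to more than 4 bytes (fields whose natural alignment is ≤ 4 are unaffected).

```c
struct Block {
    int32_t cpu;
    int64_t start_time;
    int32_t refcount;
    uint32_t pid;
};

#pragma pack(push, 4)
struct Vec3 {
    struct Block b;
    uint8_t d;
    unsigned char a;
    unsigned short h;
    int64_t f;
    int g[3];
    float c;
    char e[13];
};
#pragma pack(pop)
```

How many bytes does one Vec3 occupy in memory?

Block: 0..4  cpu  (4B, 4-aligned); 4..8  -- padding (4B); 8..16  start_time  (8B, 8-aligned); 16..20  refcount  (4B, 4-aligned); 20..24  pid  (4B, 4-aligned); sizeof = 24, alignof = 8
0..24  b  (24B, 4-aligned)
24..25  d  (1B, 1-aligned)
25..26  a  (1B, 1-aligned)
26..28  h  (2B, 2-aligned)
28..36  f  (8B, 4-aligned)
36..48  g  (12B, 4-aligned)
48..52  c  (4B, 4-aligned)
52..65  e  (13B, 1-aligned)
65..68  -- tail padding (3B)
sizeof = 68, alignof = 4

68 bytes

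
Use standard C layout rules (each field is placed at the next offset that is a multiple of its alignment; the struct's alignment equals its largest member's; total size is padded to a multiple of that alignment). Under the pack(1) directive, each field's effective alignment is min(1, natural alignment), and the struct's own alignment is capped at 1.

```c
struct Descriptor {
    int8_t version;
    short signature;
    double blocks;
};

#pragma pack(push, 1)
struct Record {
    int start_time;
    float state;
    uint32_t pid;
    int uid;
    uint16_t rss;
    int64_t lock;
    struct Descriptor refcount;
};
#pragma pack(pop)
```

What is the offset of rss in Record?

16

Descriptor: 0..1  version  (1B, 1-aligned); 1..2  -- padding (1B); 2..4  signature  (2B, 2-aligned); 4..8  -- padding (4B); 8..16  blocks  (8B, 8-aligned); sizeof = 16, alignof = 8
0..4  start_time  (4B, 1-aligned)
4..8  state  (4B, 1-aligned)
8..12  pid  (4B, 1-aligned)
12..16  uid  (4B, 1-aligned)
16..18  rss  (2B, 1-aligned)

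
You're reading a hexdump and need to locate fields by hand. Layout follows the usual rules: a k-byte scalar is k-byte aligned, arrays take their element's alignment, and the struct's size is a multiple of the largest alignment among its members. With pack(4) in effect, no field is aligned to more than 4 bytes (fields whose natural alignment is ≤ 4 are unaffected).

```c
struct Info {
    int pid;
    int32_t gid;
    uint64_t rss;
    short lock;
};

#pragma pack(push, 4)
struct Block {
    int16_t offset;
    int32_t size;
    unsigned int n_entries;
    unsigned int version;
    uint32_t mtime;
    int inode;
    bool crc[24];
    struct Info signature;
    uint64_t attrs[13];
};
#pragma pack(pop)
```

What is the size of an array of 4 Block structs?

Info: 0..4  pid  (4B, 4-aligned); 4..8  gid  (4B, 4-aligned); 8..16  rss  (8B, 8-aligned); 16..18  lock  (2B, 2-aligned); 18..24  -- tail padding (6B); sizeof = 24, alignof = 8
0..2  offset  (2B, 2-aligned)
2..4  -- padding (2B)
4..8  size  (4B, 4-aligned)
8..12  n_entries  (4B, 4-aligned)
12..16  version  (4B, 4-aligned)
16..20  mtime  (4B, 4-aligned)
20..24  inode  (4B, 4-aligned)
24..48  crc  (24B, 1-aligned)
48..72  signature  (24B, 4-aligned)
72..176  attrs  (104B, 4-aligned)
sizeof = 176, alignof = 4
array of 4: 4 × 176 = 704

704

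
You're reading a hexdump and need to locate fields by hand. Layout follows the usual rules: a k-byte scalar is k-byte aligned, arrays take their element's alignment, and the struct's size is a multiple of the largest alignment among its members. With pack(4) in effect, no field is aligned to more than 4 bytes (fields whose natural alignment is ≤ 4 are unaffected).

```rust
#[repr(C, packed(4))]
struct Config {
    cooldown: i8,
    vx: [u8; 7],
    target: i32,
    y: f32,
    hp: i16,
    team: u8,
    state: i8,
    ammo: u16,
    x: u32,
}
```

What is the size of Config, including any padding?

@0: cooldown [1B, align 1] → 1
@1: vx [7B, align 1] → 8
@8: target [4B, align 4] → 12
@12: y [4B, align 4] → 16
@16: hp [2B, align 2] → 18
@18: team [1B, align 1] → 19
@19: state [1B, align 1] → 20
@20: ammo [2B, align 2] → 22
+2 pad (align 4)
@24: x [4B, align 4] → 28
size 28, align 4

28 bytes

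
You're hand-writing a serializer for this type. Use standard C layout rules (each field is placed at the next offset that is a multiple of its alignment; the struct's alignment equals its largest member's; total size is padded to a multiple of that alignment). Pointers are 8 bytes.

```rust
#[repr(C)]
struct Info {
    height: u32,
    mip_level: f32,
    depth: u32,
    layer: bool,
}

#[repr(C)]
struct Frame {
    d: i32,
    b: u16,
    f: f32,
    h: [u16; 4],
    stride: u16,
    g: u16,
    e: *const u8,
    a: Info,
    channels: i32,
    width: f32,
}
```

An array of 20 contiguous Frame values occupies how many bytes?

1120

Info: @0: height [4B, align 4] → 4; @4: mip_level [4B, align 4] → 8; @8: depth [4B, align 4] → 12; @12: layer [1B, align 1] → 13; +3 tail pad (align 4); size 16, align 4
@0: d [4B, align 4] → 4
@4: b [2B, align 2] → 6
+2 pad (align 4)
@8: f [4B, align 4] → 12
@12: h [8B, align 2] → 20
@20: stride [2B, align 2] → 22
@22: g [2B, align 2] → 24
@24: e [8B, align 8] → 32
@32: a [16B, align 4] → 48
@48: channels [4B, align 4] → 52
@52: width [4B, align 4] → 56
size 56, align 8
array of 20: 20 × 56 = 1120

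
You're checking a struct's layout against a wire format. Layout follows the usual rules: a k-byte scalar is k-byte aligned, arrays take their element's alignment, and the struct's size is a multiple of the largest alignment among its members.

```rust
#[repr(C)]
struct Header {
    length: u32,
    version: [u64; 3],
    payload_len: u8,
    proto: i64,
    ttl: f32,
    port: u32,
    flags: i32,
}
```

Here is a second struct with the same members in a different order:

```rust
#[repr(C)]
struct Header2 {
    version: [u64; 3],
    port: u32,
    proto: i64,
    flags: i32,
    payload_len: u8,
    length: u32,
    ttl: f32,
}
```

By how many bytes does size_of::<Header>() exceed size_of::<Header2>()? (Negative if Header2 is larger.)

0..4  length  (4B, 4-aligned)
4..8  -- padding (4B)
8..32  version  (24B, 8-aligned)
32..33  payload_len  (1B, 1-aligned)
33..40  -- padding (7B)
40..48  proto  (8B, 8-aligned)
48..52  ttl  (4B, 4-aligned)
52..56  port  (4B, 4-aligned)
56..60  flags  (4B, 4-aligned)
60..64  -- tail padding (4B)
sizeof = 64, alignof = 8
— Header2 —
0..24  version  (24B, 8-aligned)
24..28  port  (4B, 4-aligned)
28..32  -- padding (4B)
32..40  proto  (8B, 8-aligned)
40..44  flags  (4B, 4-aligned)
44..45  payload_len  (1B, 1-aligned)
45..48  -- padding (3B)
48..52  length  (4B, 4-aligned)
52..56  ttl  (4B, 4-aligned)
sizeof = 56, alignof = 8
64 − 56 = 8

8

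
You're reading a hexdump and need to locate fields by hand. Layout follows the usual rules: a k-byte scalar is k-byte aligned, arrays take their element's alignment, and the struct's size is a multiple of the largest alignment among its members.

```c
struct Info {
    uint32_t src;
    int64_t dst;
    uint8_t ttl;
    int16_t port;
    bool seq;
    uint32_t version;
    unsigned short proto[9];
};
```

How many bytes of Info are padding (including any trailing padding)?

@0: src [4B, align 4] → 4
+4 pad (align 8)
@8: dst [8B, align 8] → 16
@16: ttl [1B, align 1] → 17
+1 pad (align 2)
@18: port [2B, align 2] → 20
@20: seq [1B, align 1] → 21
+3 pad (align 4)
@24: version [4B, align 4] → 28
@28: proto [18B, align 2] → 46
+2 tail pad (align 8)
size 48, align 8
data bytes 38, size 48 → padding 10

10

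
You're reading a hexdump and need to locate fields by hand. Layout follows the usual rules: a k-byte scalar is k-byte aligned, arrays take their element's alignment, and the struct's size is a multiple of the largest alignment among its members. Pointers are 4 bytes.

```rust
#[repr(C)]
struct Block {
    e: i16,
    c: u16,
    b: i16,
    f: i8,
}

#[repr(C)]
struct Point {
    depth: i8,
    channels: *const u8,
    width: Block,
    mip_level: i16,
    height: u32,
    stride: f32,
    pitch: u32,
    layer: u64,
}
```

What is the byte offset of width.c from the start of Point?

Block: 0..2  e  (2B, 2-aligned); 2..4  c  (2B, 2-aligned); 4..6  b  (2B, 2-aligned); 6..7  f  (1B, 1-aligned); 7..8  -- tail padding (1B); sizeof = 8, alignof = 2
0..1  depth  (1B, 1-aligned)
1..4  -- padding (3B)
4..8  channels  (4B, 4-aligned)
8..16  width  (8B, 2-aligned)
within Block: c at 2
8 + 2 = 10

10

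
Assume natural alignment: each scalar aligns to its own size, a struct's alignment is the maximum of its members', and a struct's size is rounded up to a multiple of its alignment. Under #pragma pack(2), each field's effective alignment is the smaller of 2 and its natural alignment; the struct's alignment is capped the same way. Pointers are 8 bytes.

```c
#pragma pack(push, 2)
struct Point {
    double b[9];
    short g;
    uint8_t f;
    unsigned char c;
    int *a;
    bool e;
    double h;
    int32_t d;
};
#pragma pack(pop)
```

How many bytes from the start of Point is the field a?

0..72  b  (72B, 2-aligned)
72..74  g  (2B, 2-aligned)
74..75  f  (1B, 1-aligned)
75..76  c  (1B, 1-aligned)
76..84  a  (8B, 2-aligned)

76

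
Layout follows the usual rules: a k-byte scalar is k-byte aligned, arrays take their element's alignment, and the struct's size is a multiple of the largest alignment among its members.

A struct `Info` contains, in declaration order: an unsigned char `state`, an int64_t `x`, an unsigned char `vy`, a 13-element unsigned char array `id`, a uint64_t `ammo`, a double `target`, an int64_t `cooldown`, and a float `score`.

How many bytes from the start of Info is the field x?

8

state at 0 (size 1, align 1) → ends 1
pad 7 to align 8 for x
x at 8 (size 8, align 8) → ends 16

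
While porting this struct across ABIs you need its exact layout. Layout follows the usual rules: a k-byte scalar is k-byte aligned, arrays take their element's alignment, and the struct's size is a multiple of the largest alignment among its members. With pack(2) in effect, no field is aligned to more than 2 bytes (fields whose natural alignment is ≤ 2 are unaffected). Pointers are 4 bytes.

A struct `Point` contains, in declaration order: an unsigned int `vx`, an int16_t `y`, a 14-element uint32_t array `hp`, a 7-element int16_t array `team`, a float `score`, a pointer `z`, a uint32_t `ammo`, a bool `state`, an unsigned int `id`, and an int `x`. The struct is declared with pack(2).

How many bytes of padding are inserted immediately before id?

1

@0: vx [4B, align 2] → 4
@4: y [2B, align 2] → 6
@6: hp [56B, align 2] → 62
@62: team [14B, align 2] → 76
@76: score [4B, align 2] → 80
@80: z [4B, align 2] → 84
@84: ammo [4B, align 2] → 88
@88: state [1B, align 1] → 89
+1 pad (align 2)
@90: id [4B, align 2] → 94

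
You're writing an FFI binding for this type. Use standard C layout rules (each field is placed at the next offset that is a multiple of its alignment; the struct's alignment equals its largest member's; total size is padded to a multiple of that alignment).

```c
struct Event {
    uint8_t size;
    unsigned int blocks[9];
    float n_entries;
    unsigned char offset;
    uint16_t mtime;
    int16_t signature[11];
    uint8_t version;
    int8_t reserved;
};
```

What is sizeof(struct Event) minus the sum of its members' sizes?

4

0..1  size  (1B, 1-aligned)
1..4  -- padding (3B)
4..40  blocks  (36B, 4-aligned)
40..44  n_entries  (4B, 4-aligned)
44..45  offset  (1B, 1-aligned)
45..46  -- padding (1B)
46..48  mtime  (2B, 2-aligned)
48..70  signature  (22B, 2-aligned)
70..71  version  (1B, 1-aligned)
71..72  reserved  (1B, 1-aligned)
sizeof = 72, alignof = 4
data bytes 68, size 72 → padding 4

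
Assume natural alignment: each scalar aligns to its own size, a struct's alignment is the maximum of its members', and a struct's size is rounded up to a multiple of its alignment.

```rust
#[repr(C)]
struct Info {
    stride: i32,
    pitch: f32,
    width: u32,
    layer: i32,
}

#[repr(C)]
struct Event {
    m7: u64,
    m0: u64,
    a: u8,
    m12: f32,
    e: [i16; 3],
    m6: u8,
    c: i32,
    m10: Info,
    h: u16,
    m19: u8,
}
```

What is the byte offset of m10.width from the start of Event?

Info: stride at 0 (size 4, align 4) → ends 4; pitch at 4 (size 4, align 4) → ends 8; width at 8 (size 4, align 4) → ends 12; layer at 12 (size 4, align 4) → ends 16; total 16 bytes, alignment 4
m7 at 0 (size 8, align 8) → ends 8
m0 at 8 (size 8, align 8) → ends 16
a at 16 (size 1, align 1) → ends 17
pad 3 to align 4 for m12
m12 at 20 (size 4, align 4) → ends 24
e at 24 (size 6, align 2) → ends 30
m6 at 30 (size 1, align 1) → ends 31
pad 1 to align 4 for c
c at 32 (size 4, align 4) → ends 36
m10 at 36 (size 16, align 4) → ends 52
within Info: width at 8
36 + 8 = 44

44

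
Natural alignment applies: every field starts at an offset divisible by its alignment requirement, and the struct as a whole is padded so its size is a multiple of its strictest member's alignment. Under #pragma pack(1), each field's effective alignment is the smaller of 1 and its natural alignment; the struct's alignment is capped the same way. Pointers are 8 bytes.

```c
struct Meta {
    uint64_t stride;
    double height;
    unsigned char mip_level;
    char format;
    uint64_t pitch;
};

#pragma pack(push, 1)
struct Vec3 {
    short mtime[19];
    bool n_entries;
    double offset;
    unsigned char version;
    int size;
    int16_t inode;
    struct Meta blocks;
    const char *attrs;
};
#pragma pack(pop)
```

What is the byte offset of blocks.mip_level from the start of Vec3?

70

Meta: 0..8  stride  (8B, 8-aligned); 8..16  height  (8B, 8-aligned); 16..17  mip_level  (1B, 1-aligned); 17..18  format  (1B, 1-aligned); 18..24  -- padding (6B); 24..32  pitch  (8B, 8-aligned); sizeof = 32, alignof = 8
0..38  mtime  (38B, 1-aligned)
38..39  n_entries  (1B, 1-aligned)
39..47  offset  (8B, 1-aligned)
47..48  version  (1B, 1-aligned)
48..52  size  (4B, 1-aligned)
52..54  inode  (2B, 1-aligned)
54..86  blocks  (32B, 1-aligned)
within Meta: mip_level at 16
54 + 16 = 70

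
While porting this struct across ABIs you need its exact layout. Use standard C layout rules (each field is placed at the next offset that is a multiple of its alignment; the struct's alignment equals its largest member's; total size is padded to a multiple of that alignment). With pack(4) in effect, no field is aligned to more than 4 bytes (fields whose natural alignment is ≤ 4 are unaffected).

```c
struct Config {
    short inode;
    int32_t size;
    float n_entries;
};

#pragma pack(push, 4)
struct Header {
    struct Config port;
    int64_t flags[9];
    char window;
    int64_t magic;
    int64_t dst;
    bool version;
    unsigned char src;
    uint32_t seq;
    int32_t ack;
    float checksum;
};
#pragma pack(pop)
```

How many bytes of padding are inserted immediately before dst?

0

Config: @0: inode [2B, align 2] → 2; +2 pad (align 4); @4: size [4B, align 4] → 8; @8: n_entries [4B, align 4] → 12; size 12, align 4
@0: port [12B, align 4] → 12
@12: flags [72B, align 4] → 84
@84: window [1B, align 1] → 85
+3 pad (align 4)
@88: magic [8B, align 4] → 96
@96: dst [8B, align 4] → 104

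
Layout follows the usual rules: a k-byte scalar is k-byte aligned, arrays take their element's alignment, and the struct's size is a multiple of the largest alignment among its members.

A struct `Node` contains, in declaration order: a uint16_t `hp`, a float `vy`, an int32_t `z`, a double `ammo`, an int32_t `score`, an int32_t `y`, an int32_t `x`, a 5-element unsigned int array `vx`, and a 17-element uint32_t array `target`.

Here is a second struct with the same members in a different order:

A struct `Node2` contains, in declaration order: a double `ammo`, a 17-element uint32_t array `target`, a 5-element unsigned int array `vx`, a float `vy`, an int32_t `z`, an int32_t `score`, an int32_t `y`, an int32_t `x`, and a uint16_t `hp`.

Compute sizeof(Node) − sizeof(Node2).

8

0..2  hp  (2B, 2-aligned)
2..4  -- padding (2B)
4..8  vy  (4B, 4-aligned)
8..12  z  (4B, 4-aligned)
12..16  -- padding (4B)
16..24  ammo  (8B, 8-aligned)
24..28  score  (4B, 4-aligned)
28..32  y  (4B, 4-aligned)
32..36  x  (4B, 4-aligned)
36..56  vx  (20B, 4-aligned)
56..124  target  (68B, 4-aligned)
124..128  -- tail padding (4B)
sizeof = 128, alignof = 8
— Node2 —
0..8  ammo  (8B, 8-aligned)
8..76  target  (68B, 4-aligned)
76..96  vx  (20B, 4-aligned)
96..100  vy  (4B, 4-aligned)
100..104  z  (4B, 4-aligned)
104..108  score  (4B, 4-aligned)
108..112  y  (4B, 4-aligned)
112..116  x  (4B, 4-aligned)
116..118  hp  (2B, 2-aligned)
118..120  -- tail padding (2B)
sizeof = 120, alignof = 8
128 − 120 = 8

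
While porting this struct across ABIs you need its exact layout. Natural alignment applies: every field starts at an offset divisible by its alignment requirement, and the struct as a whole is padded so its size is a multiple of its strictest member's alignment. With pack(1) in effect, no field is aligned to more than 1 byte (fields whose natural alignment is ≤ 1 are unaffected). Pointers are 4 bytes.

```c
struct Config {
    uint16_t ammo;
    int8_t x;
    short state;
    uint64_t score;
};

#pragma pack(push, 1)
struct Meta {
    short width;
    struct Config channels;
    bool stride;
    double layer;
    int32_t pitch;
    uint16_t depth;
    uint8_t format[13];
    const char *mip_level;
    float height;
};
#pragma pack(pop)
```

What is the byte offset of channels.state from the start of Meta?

6

Config: ammo at 0 (size 2, align 2) → ends 2; x at 2 (size 1, align 1) → ends 3; pad 1 to align 2 for state; state at 4 (size 2, align 2) → ends 6; pad 2 to align 8 for score; score at 8 (size 8, align 8) → ends 16; total 16 bytes, alignment 8
width at 0 (size 2, align 1) → ends 2
channels at 2 (size 16, align 1) → ends 18
within Config: state at 4
2 + 4 = 6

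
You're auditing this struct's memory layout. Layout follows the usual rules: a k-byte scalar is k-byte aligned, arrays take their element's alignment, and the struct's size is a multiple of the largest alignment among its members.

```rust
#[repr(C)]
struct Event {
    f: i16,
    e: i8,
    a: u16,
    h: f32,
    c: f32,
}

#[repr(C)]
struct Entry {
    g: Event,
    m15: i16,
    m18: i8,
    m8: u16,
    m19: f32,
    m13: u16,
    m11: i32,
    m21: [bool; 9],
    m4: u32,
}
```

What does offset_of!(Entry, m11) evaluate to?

Event: @0: f [2B, align 2] → 2; @2: e [1B, align 1] → 3; +1 pad (align 2); @4: a [2B, align 2] → 6; +2 pad (align 4); @8: h [4B, align 4] → 12; @12: c [4B, align 4] → 16; size 16, align 4
@0: g [16B, align 4] → 16
@16: m15 [2B, align 2] → 18
@18: m18 [1B, align 1] → 19
+1 pad (align 2)
@20: m8 [2B, align 2] → 22
+2 pad (align 4)
@24: m19 [4B, align 4] → 28
@28: m13 [2B, align 2] → 30
+2 pad (align 4)
@32: m11 [4B, align 4] → 36

32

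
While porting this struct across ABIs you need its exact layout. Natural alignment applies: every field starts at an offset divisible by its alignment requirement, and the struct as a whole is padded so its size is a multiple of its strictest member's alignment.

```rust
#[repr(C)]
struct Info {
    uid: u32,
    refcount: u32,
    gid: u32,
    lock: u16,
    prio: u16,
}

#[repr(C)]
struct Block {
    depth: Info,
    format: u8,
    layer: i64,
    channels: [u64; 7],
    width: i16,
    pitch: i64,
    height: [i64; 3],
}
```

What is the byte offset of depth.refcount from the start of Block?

4

Info: @0: uid [4B, align 4] → 4; @4: refcount [4B, align 4] → 8; @8: gid [4B, align 4] → 12; @12: lock [2B, align 2] → 14; @14: prio [2B, align 2] → 16; size 16, align 4
@0: depth [16B, align 4] → 16
within Info: refcount at 4
0 + 4 = 4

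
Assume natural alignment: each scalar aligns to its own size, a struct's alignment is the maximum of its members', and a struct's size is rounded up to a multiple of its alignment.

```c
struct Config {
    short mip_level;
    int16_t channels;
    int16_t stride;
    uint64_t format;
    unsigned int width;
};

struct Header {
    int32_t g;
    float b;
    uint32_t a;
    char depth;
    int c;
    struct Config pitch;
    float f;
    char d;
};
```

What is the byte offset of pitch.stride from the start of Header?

Config: mip_level at 0 (size 2, align 2) → ends 2; channels at 2 (size 2, align 2) → ends 4; stride at 4 (size 2, align 2) → ends 6; pad 2 to align 8 for format; format at 8 (size 8, align 8) → ends 16; width at 16 (size 4, align 4) → ends 20; tail pad 4 to reach multiple of 8; total 24 bytes, alignment 8
g at 0 (size 4, align 4) → ends 4
b at 4 (size 4, align 4) → ends 8
a at 8 (size 4, align 4) → ends 12
depth at 12 (size 1, align 1) → ends 13
pad 3 to align 4 for c
c at 16 (size 4, align 4) → ends 20
pad 4 to align 8 for pitch
pitch at 24 (size 24, align 8) → ends 48
within Config: stride at 4
24 + 4 = 28

28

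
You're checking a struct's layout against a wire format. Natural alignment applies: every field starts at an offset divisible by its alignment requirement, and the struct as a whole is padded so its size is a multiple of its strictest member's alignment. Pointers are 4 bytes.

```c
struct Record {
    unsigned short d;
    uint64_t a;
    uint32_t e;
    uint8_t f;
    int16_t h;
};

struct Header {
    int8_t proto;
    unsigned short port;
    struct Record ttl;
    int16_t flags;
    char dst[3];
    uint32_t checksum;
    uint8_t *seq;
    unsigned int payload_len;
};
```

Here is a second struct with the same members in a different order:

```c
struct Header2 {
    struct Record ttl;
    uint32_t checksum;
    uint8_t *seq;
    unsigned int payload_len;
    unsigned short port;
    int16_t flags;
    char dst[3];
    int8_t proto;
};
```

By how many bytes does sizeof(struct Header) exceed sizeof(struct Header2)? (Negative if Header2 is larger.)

8

Record: d at 0 (size 2, align 2) → ends 2; pad 6 to align 8 for a; a at 8 (size 8, align 8) → ends 16; e at 16 (size 4, align 4) → ends 20; f at 20 (size 1, align 1) → ends 21; pad 1 to align 2 for h; h at 22 (size 2, align 2) → ends 24; total 24 bytes, alignment 8
proto at 0 (size 1, align 1) → ends 1
pad 1 to align 2 for port
port at 2 (size 2, align 2) → ends 4
pad 4 to align 8 for ttl
ttl at 8 (size 24, align 8) → ends 32
flags at 32 (size 2, align 2) → ends 34
dst at 34 (size 3, align 1) → ends 37
pad 3 to align 4 for checksum
checksum at 40 (size 4, align 4) → ends 44
seq at 44 (size 4, align 4) → ends 48
payload_len at 48 (size 4, align 4) → ends 52
tail pad 4 to reach multiple of 8
total 56 bytes, alignment 8
— Header2 —
ttl at 0 (size 24, align 8) → ends 24
checksum at 24 (size 4, align 4) → ends 28
seq at 28 (size 4, align 4) → ends 32
payload_len at 32 (size 4, align 4) → ends 36
port at 36 (size 2, align 2) → ends 38
flags at 38 (size 2, align 2) → ends 40
dst at 40 (size 3, align 1) → ends 43
proto at 43 (size 1, align 1) → ends 44
tail pad 4 to reach multiple of 8
total 48 bytes, alignment 8
56 − 48 = 8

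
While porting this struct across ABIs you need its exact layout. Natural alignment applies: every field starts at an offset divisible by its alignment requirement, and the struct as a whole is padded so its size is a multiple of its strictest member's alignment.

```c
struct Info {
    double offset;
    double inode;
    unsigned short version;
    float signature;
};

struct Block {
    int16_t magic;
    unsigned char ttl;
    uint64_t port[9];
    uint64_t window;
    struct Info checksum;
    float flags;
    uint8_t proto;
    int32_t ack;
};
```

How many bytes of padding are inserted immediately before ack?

3

Info: 0..8  offset  (8B, 8-aligned); 8..16  inode  (8B, 8-aligned); 16..18  version  (2B, 2-aligned); 18..20  -- padding (2B); 20..24  signature  (4B, 4-aligned); sizeof = 24, alignof = 8
0..2  magic  (2B, 2-aligned)
2..3  ttl  (1B, 1-aligned)
3..8  -- padding (5B)
8..80  port  (72B, 8-aligned)
80..88  window  (8B, 8-aligned)
88..112  checksum  (24B, 8-aligned)
112..116  flags  (4B, 4-aligned)
116..117  proto  (1B, 1-aligned)
117..120  -- padding (3B)
120..124  ack  (4B, 4-aligned)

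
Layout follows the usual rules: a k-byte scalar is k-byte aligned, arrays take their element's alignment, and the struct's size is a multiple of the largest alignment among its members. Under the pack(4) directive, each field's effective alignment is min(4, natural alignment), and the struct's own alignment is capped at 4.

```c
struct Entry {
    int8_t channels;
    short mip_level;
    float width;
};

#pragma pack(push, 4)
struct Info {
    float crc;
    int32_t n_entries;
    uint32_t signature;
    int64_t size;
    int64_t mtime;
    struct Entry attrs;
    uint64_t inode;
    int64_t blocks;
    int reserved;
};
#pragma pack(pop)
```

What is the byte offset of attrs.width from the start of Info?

Entry: @0: channels [1B, align 1] → 1; +1 pad (align 2); @2: mip_level [2B, align 2] → 4; @4: width [4B, align 4] → 8; size 8, align 4
@0: crc [4B, align 4] → 4
@4: n_entries [4B, align 4] → 8
@8: signature [4B, align 4] → 12
@12: size [8B, align 4] → 20
@20: mtime [8B, align 4] → 28
@28: attrs [8B, align 4] → 36
within Entry: width at 4
28 + 4 = 32

32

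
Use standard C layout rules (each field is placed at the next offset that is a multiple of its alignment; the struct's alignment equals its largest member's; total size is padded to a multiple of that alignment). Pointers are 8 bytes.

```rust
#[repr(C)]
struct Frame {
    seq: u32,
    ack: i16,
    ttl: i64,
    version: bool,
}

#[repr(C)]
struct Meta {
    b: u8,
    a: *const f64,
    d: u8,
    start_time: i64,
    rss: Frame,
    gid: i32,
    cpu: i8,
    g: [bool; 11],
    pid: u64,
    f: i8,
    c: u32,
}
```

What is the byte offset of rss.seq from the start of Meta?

Frame: 0..4  seq  (4B, 4-aligned); 4..6  ack  (2B, 2-aligned); 6..8  -- padding (2B); 8..16  ttl  (8B, 8-aligned); 16..17  version  (1B, 1-aligned); 17..24  -- tail padding (7B); sizeof = 24, alignof = 8
0..1  b  (1B, 1-aligned)
1..8  -- padding (7B)
8..16  a  (8B, 8-aligned)
16..17  d  (1B, 1-aligned)
17..24  -- padding (7B)
24..32  start_time  (8B, 8-aligned)
32..56  rss  (24B, 8-aligned)
within Frame: seq at 0
32 + 0 = 32

32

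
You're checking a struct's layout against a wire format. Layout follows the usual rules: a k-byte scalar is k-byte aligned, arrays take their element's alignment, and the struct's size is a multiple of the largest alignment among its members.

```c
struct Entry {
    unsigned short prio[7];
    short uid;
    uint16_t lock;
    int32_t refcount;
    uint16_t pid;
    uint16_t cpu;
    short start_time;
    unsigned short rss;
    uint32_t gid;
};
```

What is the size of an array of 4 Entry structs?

144

0..14  prio  (14B, 2-aligned)
14..16  uid  (2B, 2-aligned)
16..18  lock  (2B, 2-aligned)
18..20  -- padding (2B)
20..24  refcount  (4B, 4-aligned)
24..26  pid  (2B, 2-aligned)
26..28  cpu  (2B, 2-aligned)
28..30  start_time  (2B, 2-aligned)
30..32  rss  (2B, 2-aligned)
32..36  gid  (4B, 4-aligned)
sizeof = 36, alignof = 4
array of 4: 4 × 36 = 144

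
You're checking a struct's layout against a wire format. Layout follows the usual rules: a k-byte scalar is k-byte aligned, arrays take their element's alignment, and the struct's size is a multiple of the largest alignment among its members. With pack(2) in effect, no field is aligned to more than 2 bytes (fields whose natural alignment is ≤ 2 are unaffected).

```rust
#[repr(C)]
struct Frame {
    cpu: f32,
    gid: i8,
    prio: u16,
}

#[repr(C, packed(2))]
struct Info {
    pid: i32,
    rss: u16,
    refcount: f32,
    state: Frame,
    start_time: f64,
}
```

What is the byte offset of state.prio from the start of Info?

Frame: cpu at 0 (size 4, align 4) → ends 4; gid at 4 (size 1, align 1) → ends 5; pad 1 to align 2 for prio; prio at 6 (size 2, align 2) → ends 8; total 8 bytes, alignment 4
pid at 0 (size 4, align 2) → ends 4
rss at 4 (size 2, align 2) → ends 6
refcount at 6 (size 4, align 2) → ends 10
state at 10 (size 8, align 2) → ends 18
within Frame: prio at 6
10 + 6 = 16

16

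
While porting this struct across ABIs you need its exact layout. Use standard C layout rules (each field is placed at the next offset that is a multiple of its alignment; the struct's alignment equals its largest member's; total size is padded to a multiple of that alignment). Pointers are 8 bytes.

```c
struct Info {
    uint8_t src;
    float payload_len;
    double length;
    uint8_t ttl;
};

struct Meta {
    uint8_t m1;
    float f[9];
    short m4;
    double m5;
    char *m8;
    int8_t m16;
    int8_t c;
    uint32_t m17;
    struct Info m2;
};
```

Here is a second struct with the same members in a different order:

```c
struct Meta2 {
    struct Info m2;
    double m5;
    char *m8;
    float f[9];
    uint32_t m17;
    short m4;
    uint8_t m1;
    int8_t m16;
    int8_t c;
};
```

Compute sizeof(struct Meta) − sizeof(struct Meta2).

Info: src at 0 (size 1, align 1) → ends 1; pad 3 to align 4 for payload_len; payload_len at 4 (size 4, align 4) → ends 8; length at 8 (size 8, align 8) → ends 16; ttl at 16 (size 1, align 1) → ends 17; tail pad 7 to reach multiple of 8; total 24 bytes, alignment 8
m1 at 0 (size 1, align 1) → ends 1
pad 3 to align 4 for f
f at 4 (size 36, align 4) → ends 40
m4 at 40 (size 2, align 2) → ends 42
pad 6 to align 8 for m5
m5 at 48 (size 8, align 8) → ends 56
m8 at 56 (size 8, align 8) → ends 64
m16 at 64 (size 1, align 1) → ends 65
c at 65 (size 1, align 1) → ends 66
pad 2 to align 4 for m17
m17 at 68 (size 4, align 4) → ends 72
m2 at 72 (size 24, align 8) → ends 96
total 96 bytes, alignment 8
— Meta2 —
m2 at 0 (size 24, align 8) → ends 24
m5 at 24 (size 8, align 8) → ends 32
m8 at 32 (size 8, align 8) → ends 40
f at 40 (size 36, align 4) → ends 76
m17 at 76 (size 4, align 4) → ends 80
m4 at 80 (size 2, align 2) → ends 82
m1 at 82 (size 1, align 1) → ends 83
m16 at 83 (size 1, align 1) → ends 84
c at 84 (size 1, align 1) → ends 85
tail pad 3 to reach multiple of 8
total 88 bytes, alignment 8
96 − 88 = 8

8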